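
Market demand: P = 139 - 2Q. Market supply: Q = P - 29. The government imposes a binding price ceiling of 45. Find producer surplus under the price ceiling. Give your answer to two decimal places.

128.00

Rewriting supply in inverse form: P = 29 + Q.
Free-market equilibrium: 139 - 2Q = 29 + Q gives Q* = 36.6667, P* = 65.6667.
At the ceiling price 45, quantity supplied is (45 - 29)/1 = 16; supply is the short side, so Q = 16 trades at P = 45.
PS is the triangle above supply below 45: (1/2)(16)(45 - 29) = 128.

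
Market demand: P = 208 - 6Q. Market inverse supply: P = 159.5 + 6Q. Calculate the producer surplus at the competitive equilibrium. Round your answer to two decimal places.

49.01

Equilibrium: 208 - 6Q = 159.5 + 6Q, so Q* = 4.0417 and P* = 183.75.
Producer surplus is the triangle above supply below P*: (1/2)(4.0417)(183.75 - 159.5) = (1/2)(4.0417)(24.25) = 49.0052.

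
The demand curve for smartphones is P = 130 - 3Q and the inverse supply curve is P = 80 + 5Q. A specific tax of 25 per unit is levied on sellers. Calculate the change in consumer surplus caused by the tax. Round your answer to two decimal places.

-43.95

Pre-tax equilibrium: 130 - 3Q = 80 + 5Q gives Q* = 6.25, P* = 111.25.
With the tax, sellers need 25 more per unit: 130 - 3Q = 80 + 5Q + 25, so Q_t = 3.125. Buyers pay P_b = 120.625; sellers receive P_s = P_b - 25 = 95.625.
Consumers lose the trapezoid between P* and P_b out to Q_t plus the triangle from Q_t to Q*: change in CS = 14.6484 - 58.5938 = -43.9453.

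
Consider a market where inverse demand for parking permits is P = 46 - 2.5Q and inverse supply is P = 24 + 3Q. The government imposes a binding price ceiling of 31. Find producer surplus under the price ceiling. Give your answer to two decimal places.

8.17

Free-market equilibrium: 46 - 2.5Q = 24 + 3Q gives Q* = 4, P* = 36.
At P = 31, sellers supply (31 - 24)/3 = 2.3333 while buyers want more, so the quantity traded is 2.3333 at price 31.
PS is the triangle above supply below 31: (1/2)(2.3333)(31 - 24) = 8.1667.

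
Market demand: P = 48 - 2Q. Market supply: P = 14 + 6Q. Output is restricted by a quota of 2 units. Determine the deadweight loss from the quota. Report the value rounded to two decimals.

Without the quota, 48 - 2Q = 14 + 6Q gives Q* = 4.25.
At Q = 2 the demand price is 48 - 2(2) = 44 and the supply price is 14 + 6(2) = 26.
DWL = (1/2)(gap between curves at 2) x (Q* - 2) = (1/2)(18)(2.25) = 20.25.

20.25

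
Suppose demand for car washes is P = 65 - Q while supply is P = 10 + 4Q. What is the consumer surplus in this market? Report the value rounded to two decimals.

60.50

Setting demand equal to supply, 55 = 5Q, so Q* = 11 and P* = 54.
CS is the area between the demand curve and P* from 0 to Q*: (1/2)(11)(11) = 60.5.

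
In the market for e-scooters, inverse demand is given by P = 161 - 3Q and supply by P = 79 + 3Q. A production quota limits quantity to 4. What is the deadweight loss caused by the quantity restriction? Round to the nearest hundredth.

Unrestricted equilibrium: Q* = (161 - 79)/(3 + 3) = 13.6667.
At Q = 4 the demand price is 161 - 3(4) = 149 and the supply price is 79 + 3(4) = 91.
DWL = (1/2)(gap between curves at 4) x (Q* - 4) = (1/2)(58)(9.6667) = 280.3333.

280.33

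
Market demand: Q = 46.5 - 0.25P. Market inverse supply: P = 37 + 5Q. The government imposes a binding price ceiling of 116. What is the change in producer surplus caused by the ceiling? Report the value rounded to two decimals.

-61.12

Rewriting demand in inverse form: P = 186 - 4Q.
Without the control, 186 - 4Q = 37 + 5Q so Q* = 16.5556 and P* = 119.7778.
At P = 116, sellers supply (116 - 37)/5 = 15.8 while buyers want more, so the quantity traded is 15.8 at price 116.
PS goes from (1/2)(16.5556)(82.7778) = 685.216 to 624.1 (computed as (116 - 37)(15.8) - (1/2)(5)(15.8)^2), a change of -61.116.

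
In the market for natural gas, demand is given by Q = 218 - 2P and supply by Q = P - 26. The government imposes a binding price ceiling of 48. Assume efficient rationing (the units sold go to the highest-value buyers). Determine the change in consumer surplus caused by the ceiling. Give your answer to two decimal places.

Rewriting demand in inverse form: P = 109 - 0.5Q.
Rewriting supply in inverse form: P = 26 + Q.
Without the control, 109 - 0.5Q = 26 + Q so Q* = 55.3333 and P* = 81.3333.
At P = 48, sellers supply (48 - 26)/1 = 22 while buyers want more, so the quantity traded is 22 at price 48.
CS goes from (1/2)(55.3333)(27.6667) = 765.4444 to 1221 (computed as (109 - 48)(22) - (1/2)(0.5)(22)^2), a change of 455.5556.

455.56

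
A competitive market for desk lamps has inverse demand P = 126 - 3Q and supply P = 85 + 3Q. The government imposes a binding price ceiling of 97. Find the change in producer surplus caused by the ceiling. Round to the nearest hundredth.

-46.04

Free-market equilibrium: 126 - 3Q = 85 + 3Q gives Q* = 6.8333, P* = 105.5.
At P = 97, sellers supply (97 - 85)/3 = 4 while buyers want more, so the quantity traded is 4 at price 97.
PS goes from (1/2)(6.8333)(20.5) = 70.0417 to 24 (computed as (97 - 85)(4) - (1/2)(3)(4)^2), a change of -46.0417.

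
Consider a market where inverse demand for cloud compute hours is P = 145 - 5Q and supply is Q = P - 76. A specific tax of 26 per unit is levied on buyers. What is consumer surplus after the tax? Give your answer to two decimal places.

Rewriting supply in inverse form: P = 76 + Q.
Without the tax, 145 - 5Q = 76 + Q so Q* = 11.5 and P* = 87.5.
A tax on buyers shifts demand down by 26: (145 - 26) - 5Q = 76 + Q, so Q_t = 7.1667. Buyers pay P_b = 109.1667; sellers receive P_s = P_b - 26 = 83.1667.
Consumer surplus is the triangle under demand above P_b: (1/2)(7.1667)(145 - 109.1667) = 128.4028.

128.40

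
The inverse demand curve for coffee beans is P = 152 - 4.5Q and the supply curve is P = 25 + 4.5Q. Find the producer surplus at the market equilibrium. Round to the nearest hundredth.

448.03

Setting demand equal to supply, 127 = 9Q, so Q* = 14.1111 and P* = 88.5.
Producer surplus is the triangle above supply below P*: (1/2)(14.1111)(88.5 - 25) = (1/2)(14.1111)(63.5) = 448.0278.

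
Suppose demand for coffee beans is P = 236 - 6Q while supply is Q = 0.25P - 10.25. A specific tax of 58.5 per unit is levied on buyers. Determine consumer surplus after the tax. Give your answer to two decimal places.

558.97

Rewriting supply in inverse form: P = 41 + 4Q.
Pre-tax equilibrium: 236 - 6Q = 41 + 4Q gives Q* = 19.5, P* = 119.
A tax on buyers shifts demand down by 58.5: (236 - 58.5) - 6Q = 41 + 4Q, so Q_t = 13.65. Buyers pay P_b = 154.1; sellers receive P_s = P_b - 58.5 = 95.6.
CS = (1/2)(Q_t)(236 - P_b) = (1/2)(13.65)(81.9) = 558.9675.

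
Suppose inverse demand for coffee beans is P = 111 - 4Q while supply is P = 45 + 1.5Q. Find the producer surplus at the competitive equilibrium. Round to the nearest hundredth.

Equilibrium: 111 - 4Q = 45 + 1.5Q, so Q* = 12 and P* = 63.
The supply curve's price intercept is 45, so PS = (1/2)(Q*)(P* - 45) = (1/2)(12)(18) = 108.

108.00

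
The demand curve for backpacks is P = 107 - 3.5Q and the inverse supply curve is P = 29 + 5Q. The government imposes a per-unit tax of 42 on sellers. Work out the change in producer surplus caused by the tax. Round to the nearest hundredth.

Without the tax, 107 - 3.5Q = 29 + 5Q so Q* = 9.1765 and P* = 74.8824.
A tax on sellers shifts supply up by 42: 107 - 3.5Q = 29 + 5Q + 42, so Q_t = 4.2353. Buyers pay P_b = 92.1765; sellers receive P_s = P_b - 42 = 50.1765.
PS falls from (1/2)(9.1765)(45.8824) = 210.519 to (1/2)(4.2353)(21.1765) = 44.8443, a change of -165.6747.

-165.67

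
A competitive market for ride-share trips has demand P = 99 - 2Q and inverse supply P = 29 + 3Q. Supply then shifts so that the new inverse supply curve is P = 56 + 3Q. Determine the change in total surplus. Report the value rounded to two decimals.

-305.10

Initial equilibrium: Q_0 = 14, P_0 = 71; CS_0 = (1/2)(14)(28) = 196, PS_0 = (1/2)(14)(42) = 294.
New equilibrium: 99 - 2Q = 56 + 3Q gives Q_1 = 8.6, P_1 = 81.8; CS_1 = 73.96, PS_1 = 110.94.
Change in total surplus = (73.96 + 110.94) - (196 + 294) = -305.1.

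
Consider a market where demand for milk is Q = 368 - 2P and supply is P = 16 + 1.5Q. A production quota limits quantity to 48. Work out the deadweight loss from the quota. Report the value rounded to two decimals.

1296.00

Rewriting demand in inverse form: P = 184 - 0.5Q.
Unrestricted equilibrium: Q* = (184 - 16)/(0.5 + 1.5) = 84.
At Q = 48 the demand price is 184 - 0.5(48) = 160 and the supply price is 16 + 1.5(48) = 88.
DWL = (1/2)(gap between curves at 48) x (Q* - 48) = (1/2)(72)(36) = 1296.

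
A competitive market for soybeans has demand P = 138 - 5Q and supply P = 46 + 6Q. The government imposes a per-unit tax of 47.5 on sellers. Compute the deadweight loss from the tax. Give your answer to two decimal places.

102.56

Pre-tax equilibrium: 138 - 5Q = 46 + 6Q gives Q* = 8.3636, P* = 96.1818.
With the tax, sellers need 47.5 more per unit: 138 - 5Q = 46 + 6Q + 47.5, so Q_t = 4.0455. Buyers pay P_b = 117.7727; sellers receive P_s = P_b - 47.5 = 70.2727.
The welfare triangle lost has base Q* - Q_t = 4.3182 and height t = 47.5, so DWL = (1/2)(4.3182)(47.5) = 102.5568.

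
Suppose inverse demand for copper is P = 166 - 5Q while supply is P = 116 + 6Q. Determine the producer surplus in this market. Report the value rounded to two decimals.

61.98

Set 166 - 5Q = 116 + 6Q, which gives 50 = 11Q, so Q* = 4.5455 and P* = 166 - 5(4.5455) = 143.2727.
PS is the area between P* and the supply curve from 0 to Q*: (1/2)(4.5455)(27.2727) = 61.9835.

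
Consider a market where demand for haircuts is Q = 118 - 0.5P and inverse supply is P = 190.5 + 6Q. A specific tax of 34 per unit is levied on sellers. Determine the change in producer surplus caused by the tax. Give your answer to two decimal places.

-90.84

Rewriting demand in inverse form: P = 236 - 2Q.
Without the tax, 236 - 2Q = 190.5 + 6Q so Q* = 5.6875 and P* = 224.625.
A tax on sellers shifts supply up by 34: 236 - 2Q = 190.5 + 6Q + 34, so Q_t = 1.4375. Buyers pay P_b = 233.125; sellers receive P_s = P_b - 34 = 199.125.
Producers lose the trapezoid between P_s and P* out to Q_t plus the triangle from Q_t to Q*: change in PS = 6.1992 - 97.043 = -90.8438.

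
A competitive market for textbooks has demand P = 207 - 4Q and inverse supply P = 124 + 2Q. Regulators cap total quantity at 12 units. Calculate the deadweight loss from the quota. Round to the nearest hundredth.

Unrestricted equilibrium: Q* = (207 - 124)/(4 + 2) = 13.8333.
At Q = 12 the demand price is 207 - 4(12) = 159 and the supply price is 124 + 2(12) = 148.
DWL = (1/2)(gap between curves at 12) x (Q* - 12) = (1/2)(11)(1.8333) = 10.0833.

10.08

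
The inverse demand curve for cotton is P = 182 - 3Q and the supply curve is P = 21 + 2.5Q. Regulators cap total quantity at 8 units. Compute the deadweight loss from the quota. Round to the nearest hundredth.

Unrestricted equilibrium: Q* = (182 - 21)/(3 + 2.5) = 29.2727.
At Q = 8 the demand price is 182 - 3(8) = 158 and the supply price is 21 + 2.5(8) = 41.
DWL = (1/2)(gap between curves at 8) x (Q* - 8) = (1/2)(117)(21.2727) = 1244.4545.

1244.45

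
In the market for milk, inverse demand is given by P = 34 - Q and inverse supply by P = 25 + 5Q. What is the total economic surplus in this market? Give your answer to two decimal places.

Equilibrium: 34 - Q = 25 + 5Q, so Q* = 1.5 and P* = 32.5.
CS = (1/2)(1.5)(1.5) = 1.125 and PS = (1/2)(1.5)(7.5) = 5.625, so total surplus = 6.75.

6.75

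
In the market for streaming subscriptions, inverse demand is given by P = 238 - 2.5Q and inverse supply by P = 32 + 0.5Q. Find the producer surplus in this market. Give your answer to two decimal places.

Setting demand equal to supply, 206 = 3Q, so Q* = 68.6667 and P* = 66.3333.
Producer surplus is the triangle above supply below P*: (1/2)(68.6667)(66.3333 - 32) = (1/2)(68.6667)(34.3333) = 1178.7778.

1178.78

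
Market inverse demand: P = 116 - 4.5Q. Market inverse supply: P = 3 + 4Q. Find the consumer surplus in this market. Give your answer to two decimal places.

397.65

Equilibrium: 116 - 4.5Q = 3 + 4Q, so Q* = 13.2941 and P* = 56.1765.
The demand choke price is 116, so CS = (1/2)(Q*)(116 - P*) = (1/2)(13.2941)(59.8235) = 397.6505.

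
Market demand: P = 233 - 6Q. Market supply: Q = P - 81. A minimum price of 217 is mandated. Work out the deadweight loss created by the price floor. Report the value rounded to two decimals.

Rewriting supply in inverse form: P = 81 + Q.
Without the control, 233 - 6Q = 81 + Q so Q* = 21.7143 and P* = 102.7143.
At P = 217, buyers demand (233 - 217)/6 = 2.6667 while sellers would supply more, so the quantity traded is 2.6667 at price 217.
At Q = 2.6667 the demand price is 217 and the supply price is 83.6667. Deadweight loss is the triangle between the curves from 2.6667 to 21.7143: (1/2)(217 - 83.6667)(21.7143 - 2.6667) = 1269.8413.

1269.84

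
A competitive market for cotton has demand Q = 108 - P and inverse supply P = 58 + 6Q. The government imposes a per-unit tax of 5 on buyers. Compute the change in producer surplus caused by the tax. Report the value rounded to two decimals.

Rewriting demand in inverse form: P = 108 - Q.
Pre-tax equilibrium: 108 - Q = 58 + 6Q gives Q* = 7.1429, P* = 100.8571.
With the tax, buyers' net willingness to pay falls by 5: (108 - 5) - Q = 58 + 6Q, so Q_t = 6.4286. Buyers pay P_b = 101.5714; sellers receive P_s = P_b - 5 = 96.5714.
Producers lose the trapezoid between P_s and P* out to Q_t plus the triangle from Q_t to Q*: change in PS = 123.9796 - 153.0612 = -29.0816.

-29.08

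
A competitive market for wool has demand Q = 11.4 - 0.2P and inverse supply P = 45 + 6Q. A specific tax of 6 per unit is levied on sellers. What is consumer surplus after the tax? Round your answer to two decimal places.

0.74

Rewriting demand in inverse form: P = 57 - 5Q.
Pre-tax equilibrium: 57 - 5Q = 45 + 6Q gives Q* = 1.0909, P* = 51.5455.
With the tax, sellers need 6 more per unit: 57 - 5Q = 45 + 6Q + 6, so Q_t = 0.5455. Buyers pay P_b = 54.2727; sellers receive P_s = P_b - 6 = 48.2727.
CS = (1/2)(Q_t)(57 - P_b) = (1/2)(0.5455)(2.7273) = 0.7438.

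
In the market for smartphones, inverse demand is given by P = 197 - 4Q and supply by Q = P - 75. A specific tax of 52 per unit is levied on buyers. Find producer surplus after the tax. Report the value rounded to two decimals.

98.00

Rewriting supply in inverse form: P = 75 + Q.
Without the tax, 197 - 4Q = 75 + Q so Q* = 24.4 and P* = 99.4.
With the tax, buyers' net willingness to pay falls by 52: (197 - 52) - 4Q = 75 + Q, so Q_t = 14. Buyers pay P_b = 141; sellers receive P_s = P_b - 52 = 89.
PS = (1/2)(Q_t)(P_s - 75) = (1/2)(14)(14) = 98.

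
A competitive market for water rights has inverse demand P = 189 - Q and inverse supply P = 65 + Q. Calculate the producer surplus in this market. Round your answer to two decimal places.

Set 189 - Q = 65 + Q, which gives 124 = 2Q, so Q* = 62 and P* = 189 - (62) = 127.
The supply curve's price intercept is 65, so PS = (1/2)(Q*)(P* - 65) = (1/2)(62)(62) = 1922.

1922.00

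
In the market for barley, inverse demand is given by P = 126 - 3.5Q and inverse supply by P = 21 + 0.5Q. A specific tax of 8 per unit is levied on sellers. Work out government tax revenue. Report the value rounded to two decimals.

194.00

Without the tax, 126 - 3.5Q = 21 + 0.5Q so Q* = 26.25 and P* = 34.125.
With the tax, sellers need 8 more per unit: 126 - 3.5Q = 21 + 0.5Q + 8, so Q_t = 24.25. Buyers pay P_b = 41.125; sellers receive P_s = P_b - 8 = 33.125.
Tax revenue = t x Q_t = 8 x 24.25 = 194.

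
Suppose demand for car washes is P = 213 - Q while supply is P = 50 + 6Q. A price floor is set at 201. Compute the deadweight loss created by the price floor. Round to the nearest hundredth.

Free-market equilibrium: 213 - Q = 50 + 6Q gives Q* = 23.2857, P* = 189.7143.
At the floor price 201, quantity demanded is (213 - 201)/1 = 12; demand is the short side, so Q = 12 trades at P = 201.
At Q = 12 the demand price is 201 and the supply price is 122. Deadweight loss is the triangle between the curves from 12 to 23.2857: (1/2)(201 - 122)(23.2857 - 12) = 445.7857.

445.79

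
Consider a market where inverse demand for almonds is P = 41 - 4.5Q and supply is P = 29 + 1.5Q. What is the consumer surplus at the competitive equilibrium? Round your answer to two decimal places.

Setting demand equal to supply, 12 = 6Q, so Q* = 2 and P* = 32.
Consumer surplus is the triangle under demand above P*: (1/2)(2)(41 - 32) = (1/2)(2)(9) = 9.

9.00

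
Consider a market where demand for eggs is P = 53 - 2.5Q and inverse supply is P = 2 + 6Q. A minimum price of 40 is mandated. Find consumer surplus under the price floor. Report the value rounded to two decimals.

33.80

Free-market equilibrium: 53 - 2.5Q = 2 + 6Q gives Q* = 6, P* = 38.
At P = 40, buyers demand (53 - 40)/2.5 = 5.2 while sellers would supply more, so the quantity traded is 5.2 at price 40.
CS is the triangle under demand above 40: (1/2)(5.2)(53 - 40) = 33.8.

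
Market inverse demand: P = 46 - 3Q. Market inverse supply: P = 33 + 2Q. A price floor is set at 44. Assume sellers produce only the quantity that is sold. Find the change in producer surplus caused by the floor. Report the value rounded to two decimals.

Free-market equilibrium: 46 - 3Q = 33 + 2Q gives Q* = 2.6, P* = 38.2.
At P = 44, buyers demand (46 - 44)/3 = 0.6667 while sellers would supply more, so the quantity traded is 0.6667 at price 44.
PS goes from (1/2)(2.6)(5.2) = 6.76 to 6.8889 (computed as (44 - 33)(0.6667) - (1/2)(2)(0.6667)^2), a change of 0.1289.

0.13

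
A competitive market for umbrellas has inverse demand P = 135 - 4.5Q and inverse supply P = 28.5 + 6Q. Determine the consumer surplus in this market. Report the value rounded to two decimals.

231.47

Equilibrium: 135 - 4.5Q = 28.5 + 6Q, so Q* = 10.1429 and P* = 89.3571.
The demand choke price is 135, so CS = (1/2)(Q*)(135 - P*) = (1/2)(10.1429)(45.6429) = 231.4745.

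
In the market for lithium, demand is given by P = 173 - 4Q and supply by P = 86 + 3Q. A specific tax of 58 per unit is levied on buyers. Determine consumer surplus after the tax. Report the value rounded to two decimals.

34.33

Without the tax, 173 - 4Q = 86 + 3Q so Q* = 12.4286 and P* = 123.2857.
With the tax, buyers' net willingness to pay falls by 58: (173 - 58) - 4Q = 86 + 3Q, so Q_t = 4.1429. Buyers pay P_b = 156.4286; sellers receive P_s = P_b - 58 = 98.4286.
CS = (1/2)(Q_t)(173 - P_b) = (1/2)(4.1429)(16.5714) = 34.3265.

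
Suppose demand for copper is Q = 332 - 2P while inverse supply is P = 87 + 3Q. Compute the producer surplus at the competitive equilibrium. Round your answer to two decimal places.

Rewriting demand in inverse form: P = 166 - 0.5Q.
Set 166 - 0.5Q = 87 + 3Q, which gives 79 = 3.5Q, so Q* = 22.5714 and P* = 166 - 0.5(22.5714) = 154.7143.
PS is the area between P* and the supply curve from 0 to Q*: (1/2)(22.5714)(67.7143) = 764.2041.

764.20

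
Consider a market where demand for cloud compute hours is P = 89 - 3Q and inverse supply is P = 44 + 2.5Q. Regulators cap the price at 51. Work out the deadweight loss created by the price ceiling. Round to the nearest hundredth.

Without the control, 89 - 3Q = 44 + 2.5Q so Q* = 8.1818 and P* = 64.4545.
At P = 51, sellers supply (51 - 44)/2.5 = 2.8 while buyers want more, so the quantity traded is 2.8 at price 51.
At Q = 2.8 the demand price is 80.6 and the supply price is 51. Deadweight loss is the triangle between the curves from 2.8 to 8.1818: (1/2)(80.6 - 51)(8.1818 - 2.8) = 79.6509.

79.65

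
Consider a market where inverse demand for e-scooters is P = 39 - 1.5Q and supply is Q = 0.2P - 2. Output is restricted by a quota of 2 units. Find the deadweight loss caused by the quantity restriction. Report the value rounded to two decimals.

19.69

Rewriting supply in inverse form: P = 10 + 5Q.
Without the quota, 39 - 1.5Q = 10 + 5Q gives Q* = 4.4615.
At Q = 2 the demand price is 39 - 1.5(2) = 36 and the supply price is 10 + 5(2) = 20.
Deadweight loss is the triangle between the curves from 2 to 4.4615: (1/2)(36 - 20)(4.4615 - 2) = 19.6923.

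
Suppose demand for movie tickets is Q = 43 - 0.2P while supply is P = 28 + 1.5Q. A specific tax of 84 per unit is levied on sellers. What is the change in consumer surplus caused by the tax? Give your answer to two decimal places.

Rewriting demand in inverse form: P = 215 - 5Q.
Pre-tax equilibrium: 215 - 5Q = 28 + 1.5Q gives Q* = 28.7692, P* = 71.1538.
A tax on sellers shifts supply up by 84: 215 - 5Q = 28 + 1.5Q + 84, so Q_t = 15.8462. Buyers pay P_b = 135.7692; sellers receive P_s = P_b - 84 = 51.7692.
CS falls from (1/2)(28.7692)(143.8462) = 2069.1716 to (1/2)(15.8462)(79.2308) = 627.7515, a change of -1441.4201.

-1441.42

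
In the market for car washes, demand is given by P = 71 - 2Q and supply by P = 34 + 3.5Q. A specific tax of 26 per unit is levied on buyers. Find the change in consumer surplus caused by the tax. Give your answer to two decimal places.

-41.26

Without the tax, 71 - 2Q = 34 + 3.5Q so Q* = 6.7273 and P* = 57.5455.
A tax on buyers shifts demand down by 26: (71 - 26) - 2Q = 34 + 3.5Q, so Q_t = 2. Buyers pay P_b = 67; sellers receive P_s = P_b - 26 = 41.
Consumers lose the trapezoid between P* and P_b out to Q_t plus the triangle from Q_t to Q*: change in CS = 4 - 45.2562 = -41.2562.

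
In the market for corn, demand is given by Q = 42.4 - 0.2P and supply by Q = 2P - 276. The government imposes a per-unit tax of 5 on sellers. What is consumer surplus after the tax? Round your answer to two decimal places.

393.47

Rewriting demand in inverse form: P = 212 - 5Q.
Rewriting supply in inverse form: P = 138 + 0.5Q.
Without the tax, 212 - 5Q = 138 + 0.5Q so Q* = 13.4545 and P* = 144.7273.
With the tax, sellers need 5 more per unit: 212 - 5Q = 138 + 0.5Q + 5, so Q_t = 12.5455. Buyers pay P_b = 149.2727; sellers receive P_s = P_b - 5 = 144.2727.
Consumer surplus is the triangle under demand above P_b: (1/2)(12.5455)(212 - 149.2727) = 393.4711.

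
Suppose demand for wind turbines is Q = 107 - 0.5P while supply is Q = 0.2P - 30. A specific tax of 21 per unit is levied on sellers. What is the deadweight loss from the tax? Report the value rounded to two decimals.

31.50

Rewriting demand in inverse form: P = 214 - 2Q.
Rewriting supply in inverse form: P = 150 + 5Q.
Without the tax, 214 - 2Q = 150 + 5Q so Q* = 9.1429 and P* = 195.7143.
With the tax, sellers need 21 more per unit: 214 - 2Q = 150 + 5Q + 21, so Q_t = 6.1429. Buyers pay P_b = 201.7143; sellers receive P_s = P_b - 21 = 180.7143.
Deadweight loss is the triangle between the curves from Q_t to Q*: (1/2)(9.1429 - 6.1429)(21) = 31.5.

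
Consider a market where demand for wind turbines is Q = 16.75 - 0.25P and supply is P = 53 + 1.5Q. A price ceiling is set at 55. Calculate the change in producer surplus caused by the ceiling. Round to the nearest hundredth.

-3.53

Rewriting demand in inverse form: P = 67 - 4Q.
Free-market equilibrium: 67 - 4Q = 53 + 1.5Q gives Q* = 2.5455, P* = 56.8182.
At the ceiling price 55, quantity supplied is (55 - 53)/1.5 = 1.3333; supply is the short side, so Q = 1.3333 trades at P = 55.
PS goes from (1/2)(2.5455)(3.8182) = 4.8595 to 1.3333 (computed as (55 - 53)(1.3333) - (1/2)(1.5)(1.3333)^2), a change of -3.5262.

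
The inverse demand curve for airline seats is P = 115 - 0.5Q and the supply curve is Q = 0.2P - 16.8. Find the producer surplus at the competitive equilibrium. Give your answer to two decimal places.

79.42

Rewriting supply in inverse form: P = 84 + 5Q.
Setting demand equal to supply, 31 = 5.5Q, so Q* = 5.6364 and P* = 112.1818.
PS is the area between P* and the supply curve from 0 to Q*: (1/2)(5.6364)(28.1818) = 79.4215.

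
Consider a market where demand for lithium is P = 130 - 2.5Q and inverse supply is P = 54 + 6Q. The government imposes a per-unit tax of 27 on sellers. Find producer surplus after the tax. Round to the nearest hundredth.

99.70

Without the tax, 130 - 2.5Q = 54 + 6Q so Q* = 8.9412 and P* = 107.6471.
With the tax, sellers need 27 more per unit: 130 - 2.5Q = 54 + 6Q + 27, so Q_t = 5.7647. Buyers pay P_b = 115.5882; sellers receive P_s = P_b - 27 = 88.5882.
Producer surplus is the triangle above supply below P_s: (1/2)(5.7647)(88.5882 - 54) = 99.6955.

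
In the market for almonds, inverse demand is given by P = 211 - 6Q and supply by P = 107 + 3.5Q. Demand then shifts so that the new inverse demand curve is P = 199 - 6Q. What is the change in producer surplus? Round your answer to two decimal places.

-45.61

Initial equilibrium: Q_0 = 10.9474, P_0 = 145.3158; CS_0 = (1/2)(10.9474)(65.6842) = 359.5346, PS_0 = (1/2)(10.9474)(38.3158) = 209.7285.
New equilibrium: 199 - 6Q = 107 + 3.5Q gives Q_1 = 9.6842, P_1 = 140.8947; CS_1 = 281.3518, PS_1 = 164.1219.
Change in producer surplus = 164.1219 - 209.7285 = -45.6066.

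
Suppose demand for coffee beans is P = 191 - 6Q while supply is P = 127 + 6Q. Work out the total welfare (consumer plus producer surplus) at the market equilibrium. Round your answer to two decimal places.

170.67

Equilibrium: 191 - 6Q = 127 + 6Q, so Q* = 5.3333 and P* = 159.
Total surplus is the full triangle between the curves from 0 to Q*: (1/2)(5.3333)(191 - 127) = 170.6667.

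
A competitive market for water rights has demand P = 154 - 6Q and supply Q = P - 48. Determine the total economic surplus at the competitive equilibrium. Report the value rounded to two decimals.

802.57

Rewriting supply in inverse form: P = 48 + Q.
Setting demand equal to supply, 106 = 7Q, so Q* = 15.1429 and P* = 63.1429.
Total surplus is the full triangle between the curves from 0 to Q*: (1/2)(15.1429)(154 - 48) = 802.5714.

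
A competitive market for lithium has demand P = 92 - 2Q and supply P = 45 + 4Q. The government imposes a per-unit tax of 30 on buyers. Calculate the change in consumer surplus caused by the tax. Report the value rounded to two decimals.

-53.33

Pre-tax equilibrium: 92 - 2Q = 45 + 4Q gives Q* = 7.8333, P* = 76.3333.
A tax on buyers shifts demand down by 30: (92 - 30) - 2Q = 45 + 4Q, so Q_t = 2.8333. Buyers pay P_b = 86.3333; sellers receive P_s = P_b - 30 = 56.3333.
Consumers lose the trapezoid between P* and P_b out to Q_t plus the triangle from Q_t to Q*: change in CS = 8.0278 - 61.3611 = -53.3333.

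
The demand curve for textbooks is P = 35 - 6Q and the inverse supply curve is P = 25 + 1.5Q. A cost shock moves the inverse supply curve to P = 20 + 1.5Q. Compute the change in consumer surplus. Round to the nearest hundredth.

6.67

Initial equilibrium: Q_0 = 1.3333, P_0 = 27; CS_0 = (1/2)(1.3333)(8) = 5.3333, PS_0 = (1/2)(1.3333)(2) = 1.3333.
New equilibrium: 35 - 6Q = 20 + 1.5Q gives Q_1 = 2, P_1 = 23; CS_1 = 12, PS_1 = 3.
Change in consumer surplus = 12 - 5.3333 = 6.6667.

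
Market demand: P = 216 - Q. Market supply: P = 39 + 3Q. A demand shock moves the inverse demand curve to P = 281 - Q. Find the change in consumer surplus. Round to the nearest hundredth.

Initial equilibrium: Q_0 = 44.25, P_0 = 171.75; CS_0 = (1/2)(44.25)(44.25) = 979.0312, PS_0 = (1/2)(44.25)(132.75) = 2937.0938.
New equilibrium: 281 - Q = 39 + 3Q gives Q_1 = 60.5, P_1 = 220.5; CS_1 = 1830.125, PS_1 = 5490.375.
Change in consumer surplus = 1830.125 - 979.0312 = 851.0938.

851.09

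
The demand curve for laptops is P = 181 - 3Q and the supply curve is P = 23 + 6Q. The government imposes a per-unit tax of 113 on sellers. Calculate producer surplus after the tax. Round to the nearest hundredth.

75.00

Pre-tax equilibrium: 181 - 3Q = 23 + 6Q gives Q* = 17.5556, P* = 128.3333.
A tax on sellers shifts supply up by 113: 181 - 3Q = 23 + 6Q + 113, so Q_t = 5. Buyers pay P_b = 166; sellers receive P_s = P_b - 113 = 53.
PS = (1/2)(Q_t)(P_s - 23) = (1/2)(5)(30) = 75.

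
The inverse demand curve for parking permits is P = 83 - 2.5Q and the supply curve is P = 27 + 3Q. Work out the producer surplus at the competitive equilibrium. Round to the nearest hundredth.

Setting demand equal to supply, 56 = 5.5Q, so Q* = 10.1818 and P* = 57.5455.
Producer surplus is the triangle above supply below P*: (1/2)(10.1818)(57.5455 - 27) = (1/2)(10.1818)(30.5455) = 155.5041.

155.50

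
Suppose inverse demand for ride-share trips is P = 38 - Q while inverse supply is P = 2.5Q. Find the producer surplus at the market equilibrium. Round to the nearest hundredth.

Setting demand equal to supply, 38 = 3.5Q, so Q* = 10.8571 and P* = 27.1429.
The supply curve's price intercept is 0, so PS = (1/2)(Q*)(P* - 0) = (1/2)(10.8571)(27.1429) = 147.3469.

147.35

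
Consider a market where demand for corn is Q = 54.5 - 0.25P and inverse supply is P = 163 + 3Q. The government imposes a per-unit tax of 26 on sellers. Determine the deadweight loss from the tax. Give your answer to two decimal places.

48.29

Rewriting demand in inverse form: P = 218 - 4Q.
Pre-tax equilibrium: 218 - 4Q = 163 + 3Q gives Q* = 7.8571, P* = 186.5714.
A tax on sellers shifts supply up by 26: 218 - 4Q = 163 + 3Q + 26, so Q_t = 4.1429. Buyers pay P_b = 201.4286; sellers receive P_s = P_b - 26 = 175.4286.
The welfare triangle lost has base Q* - Q_t = 3.7143 and height t = 26, so DWL = (1/2)(3.7143)(26) = 48.2857.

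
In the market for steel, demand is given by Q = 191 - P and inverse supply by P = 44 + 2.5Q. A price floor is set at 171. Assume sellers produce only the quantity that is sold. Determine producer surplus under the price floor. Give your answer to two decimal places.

2040.00

Rewriting demand in inverse form: P = 191 - Q.
Without the control, 191 - Q = 44 + 2.5Q so Q* = 42 and P* = 149.
At P = 171, buyers demand (191 - 171)/1 = 20 while sellers would supply more, so the quantity traded is 20 at price 171.
The supply price at Q = 20 is 94. PS is the trapezoid between 171 and supply over [0, 20]: (1/2)[(171 - 44) + (171 - 94)](20) = 2040.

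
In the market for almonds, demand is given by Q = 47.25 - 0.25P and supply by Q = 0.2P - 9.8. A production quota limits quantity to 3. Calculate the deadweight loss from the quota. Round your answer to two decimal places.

709.39

Rewriting demand in inverse form: P = 189 - 4Q.
Rewriting supply in inverse form: P = 49 + 5Q.
Without the quota, 189 - 4Q = 49 + 5Q gives Q* = 15.5556.
At Q = 3 the demand price is 189 - 4(3) = 177 and the supply price is 49 + 5(3) = 64.
Deadweight loss is the triangle between the curves from 3 to 15.5556: (1/2)(177 - 64)(15.5556 - 3) = 709.3889.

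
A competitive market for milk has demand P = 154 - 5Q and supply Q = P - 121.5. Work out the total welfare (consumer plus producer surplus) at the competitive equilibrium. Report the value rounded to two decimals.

Rewriting supply in inverse form: P = 121.5 + Q.
Equilibrium: 154 - 5Q = 121.5 + Q, so Q* = 5.4167 and P* = 126.9167.
CS = (1/2)(5.4167)(27.0833) = 73.3507 and PS = (1/2)(5.4167)(5.4167) = 14.6701, so total surplus = 88.0208.

88.02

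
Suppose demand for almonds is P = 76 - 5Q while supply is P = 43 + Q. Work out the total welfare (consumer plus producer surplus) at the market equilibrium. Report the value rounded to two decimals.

90.75

Set 76 - 5Q = 43 + Q, which gives 33 = 6Q, so Q* = 5.5 and P* = 76 - 5(5.5) = 48.5.
Total surplus is the full triangle between the curves from 0 to Q*: (1/2)(5.5)(76 - 43) = 90.75.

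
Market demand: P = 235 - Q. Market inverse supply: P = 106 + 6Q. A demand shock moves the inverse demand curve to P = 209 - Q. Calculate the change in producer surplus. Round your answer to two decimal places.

Initial equilibrium: Q_0 = 18.4286, P_0 = 216.5714; CS_0 = (1/2)(18.4286)(18.4286) = 169.8061, PS_0 = (1/2)(18.4286)(110.5714) = 1018.8367.
New equilibrium: 209 - Q = 106 + 6Q gives Q_1 = 14.7143, P_1 = 194.2857; CS_1 = 108.2551, PS_1 = 649.5306.
Change in producer surplus = 649.5306 - 1018.8367 = -369.3061.

-369.31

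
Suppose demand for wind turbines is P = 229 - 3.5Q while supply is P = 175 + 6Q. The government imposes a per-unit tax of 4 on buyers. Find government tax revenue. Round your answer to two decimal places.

21.05

Pre-tax equilibrium: 229 - 3.5Q = 175 + 6Q gives Q* = 5.6842, P* = 209.1053.
With the tax, buyers' net willingness to pay falls by 4: (229 - 4) - 3.5Q = 175 + 6Q, so Q_t = 5.2632. Buyers pay P_b = 210.5789; sellers receive P_s = P_b - 4 = 206.5789.
Revenue is the tax times quantity traded: 4 x 5.2632 = 21.0526.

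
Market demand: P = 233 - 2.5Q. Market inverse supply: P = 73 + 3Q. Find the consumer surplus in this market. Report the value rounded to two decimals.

1057.85

Set 233 - 2.5Q = 73 + 3Q, which gives 160 = 5.5Q, so Q* = 29.0909 and P* = 233 - 2.5(29.0909) = 160.2727.
The demand choke price is 233, so CS = (1/2)(Q*)(233 - P*) = (1/2)(29.0909)(72.7273) = 1057.8512.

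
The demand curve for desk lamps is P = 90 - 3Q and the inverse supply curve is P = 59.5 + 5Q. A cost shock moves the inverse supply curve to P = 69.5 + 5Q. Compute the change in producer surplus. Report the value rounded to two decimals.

Initial equilibrium: Q_0 = 3.8125, P_0 = 78.5625; CS_0 = (1/2)(3.8125)(11.4375) = 21.8027, PS_0 = (1/2)(3.8125)(19.0625) = 36.3379.
New equilibrium: 90 - 3Q = 69.5 + 5Q gives Q_1 = 2.5625, P_1 = 82.3125; CS_1 = 9.8496, PS_1 = 16.416.
Change in producer surplus = 16.416 - 36.3379 = -19.9219.

-19.92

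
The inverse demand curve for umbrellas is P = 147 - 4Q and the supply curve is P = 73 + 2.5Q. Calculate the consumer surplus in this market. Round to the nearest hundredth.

Equilibrium: 147 - 4Q = 73 + 2.5Q, so Q* = 11.3846 and P* = 101.4615.
CS is the area between the demand curve and P* from 0 to Q*: (1/2)(11.3846)(45.5385) = 259.2189.

259.22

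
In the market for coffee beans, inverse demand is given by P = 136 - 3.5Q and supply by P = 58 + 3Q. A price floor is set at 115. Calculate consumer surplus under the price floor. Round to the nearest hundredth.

Free-market equilibrium: 136 - 3.5Q = 58 + 3Q gives Q* = 12, P* = 94.
At the floor price 115, quantity demanded is (136 - 115)/3.5 = 6; demand is the short side, so Q = 6 trades at P = 115.
CS is the triangle under demand above 115: (1/2)(6)(136 - 115) = 63.

63.00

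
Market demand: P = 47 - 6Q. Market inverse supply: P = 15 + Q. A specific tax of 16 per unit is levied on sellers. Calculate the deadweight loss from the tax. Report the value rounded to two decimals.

Without the tax, 47 - 6Q = 15 + Q so Q* = 4.5714 and P* = 19.5714.
With the tax, sellers need 16 more per unit: 47 - 6Q = 15 + Q + 16, so Q_t = 2.2857. Buyers pay P_b = 33.2857; sellers receive P_s = P_b - 16 = 17.2857.
Deadweight loss is the triangle between the curves from Q_t to Q*: (1/2)(4.5714 - 2.2857)(16) = 18.2857.

18.29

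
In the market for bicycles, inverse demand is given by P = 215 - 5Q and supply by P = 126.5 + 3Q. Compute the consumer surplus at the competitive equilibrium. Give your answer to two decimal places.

305.95

Set 215 - 5Q = 126.5 + 3Q, which gives 88.5 = 8Q, so Q* = 11.0625 and P* = 215 - 5(11.0625) = 159.6875.
Consumer surplus is the triangle under demand above P*: (1/2)(11.0625)(215 - 159.6875) = (1/2)(11.0625)(55.3125) = 305.9473.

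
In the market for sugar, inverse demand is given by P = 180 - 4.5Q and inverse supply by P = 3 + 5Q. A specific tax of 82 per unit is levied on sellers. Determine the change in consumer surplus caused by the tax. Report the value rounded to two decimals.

Pre-tax equilibrium: 180 - 4.5Q = 3 + 5Q gives Q* = 18.6316, P* = 96.1579.
With the tax, sellers need 82 more per unit: 180 - 4.5Q = 3 + 5Q + 82, so Q_t = 10. Buyers pay P_b = 135; sellers receive P_s = P_b - 82 = 53.
Consumers lose the trapezoid between P* and P_b out to Q_t plus the triangle from Q_t to Q*: change in CS = 225 - 781.0554 = -556.0554.

-556.06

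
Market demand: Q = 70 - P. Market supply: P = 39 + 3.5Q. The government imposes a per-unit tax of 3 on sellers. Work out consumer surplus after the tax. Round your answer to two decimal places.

19.36

Rewriting demand in inverse form: P = 70 - Q.
Pre-tax equilibrium: 70 - Q = 39 + 3.5Q gives Q* = 6.8889, P* = 63.1111.
A tax on sellers shifts supply up by 3: 70 - Q = 39 + 3.5Q + 3, so Q_t = 6.2222. Buyers pay P_b = 63.7778; sellers receive P_s = P_b - 3 = 60.7778.
CS = (1/2)(Q_t)(70 - P_b) = (1/2)(6.2222)(6.2222) = 19.358.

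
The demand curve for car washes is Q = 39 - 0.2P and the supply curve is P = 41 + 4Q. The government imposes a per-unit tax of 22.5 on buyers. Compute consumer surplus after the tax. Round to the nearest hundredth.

Rewriting demand in inverse form: P = 195 - 5Q.
Without the tax, 195 - 5Q = 41 + 4Q so Q* = 17.1111 and P* = 109.4444.
A tax on buyers shifts demand down by 22.5: (195 - 22.5) - 5Q = 41 + 4Q, so Q_t = 14.6111. Buyers pay P_b = 121.9444; sellers receive P_s = P_b - 22.5 = 99.4444.
Consumer surplus is the triangle under demand above P_b: (1/2)(14.6111)(195 - 121.9444) = 533.7114.

533.71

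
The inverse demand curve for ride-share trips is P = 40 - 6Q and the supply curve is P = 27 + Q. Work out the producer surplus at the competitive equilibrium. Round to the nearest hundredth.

Set 40 - 6Q = 27 + Q, which gives 13 = 7Q, so Q* = 1.8571 and P* = 40 - 6(1.8571) = 28.8571.
Producer surplus is the triangle above supply below P*: (1/2)(1.8571)(28.8571 - 27) = (1/2)(1.8571)(1.8571) = 1.7245.

1.72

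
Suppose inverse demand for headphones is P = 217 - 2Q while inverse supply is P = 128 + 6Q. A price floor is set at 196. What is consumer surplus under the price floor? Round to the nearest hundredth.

Free-market equilibrium: 217 - 2Q = 128 + 6Q gives Q* = 11.125, P* = 194.75.
At the floor price 196, quantity demanded is (217 - 196)/2 = 10.5; demand is the short side, so Q = 10.5 trades at P = 196.
CS is the triangle under demand above 196: (1/2)(10.5)(217 - 196) = 110.25.

110.25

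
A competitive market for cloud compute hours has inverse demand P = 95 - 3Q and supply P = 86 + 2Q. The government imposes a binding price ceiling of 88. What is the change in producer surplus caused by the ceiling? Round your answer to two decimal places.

-2.24

Free-market equilibrium: 95 - 3Q = 86 + 2Q gives Q* = 1.8, P* = 89.6.
At the ceiling price 88, quantity supplied is (88 - 86)/2 = 1; supply is the short side, so Q = 1 trades at P = 88.
PS goes from (1/2)(1.8)(3.6) = 3.24 to 1 (computed as (88 - 86)(1) - (1/2)(2)(1)^2), a change of -2.24.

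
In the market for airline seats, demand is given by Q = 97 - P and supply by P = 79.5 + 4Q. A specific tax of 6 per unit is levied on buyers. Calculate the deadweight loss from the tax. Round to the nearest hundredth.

3.60

Rewriting demand in inverse form: P = 97 - Q.
Without the tax, 97 - Q = 79.5 + 4Q so Q* = 3.5 and P* = 93.5.
A tax on buyers shifts demand down by 6: (97 - 6) - Q = 79.5 + 4Q, so Q_t = 2.3. Buyers pay P_b = 94.7; sellers receive P_s = P_b - 6 = 88.7.
Deadweight loss is the triangle between the curves from Q_t to Q*: (1/2)(3.5 - 2.3)(6) = 3.6.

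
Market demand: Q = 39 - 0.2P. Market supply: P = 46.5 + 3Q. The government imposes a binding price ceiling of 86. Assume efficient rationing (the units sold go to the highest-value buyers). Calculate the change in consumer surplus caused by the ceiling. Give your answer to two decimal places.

140.35

Rewriting demand in inverse form: P = 195 - 5Q.
Without the control, 195 - 5Q = 46.5 + 3Q so Q* = 18.5625 and P* = 102.1875.
At the ceiling price 86, quantity supplied is (86 - 46.5)/3 = 13.1667; supply is the short side, so Q = 13.1667 trades at P = 86.
CS goes from (1/2)(18.5625)(92.8125) = 861.416 to 1001.7639 (computed as (195 - 86)(13.1667) - (1/2)(5)(13.1667)^2), a change of 140.3479.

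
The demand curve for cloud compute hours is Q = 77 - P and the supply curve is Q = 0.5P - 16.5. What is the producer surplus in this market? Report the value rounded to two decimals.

Rewriting demand in inverse form: P = 77 - Q.
Rewriting supply in inverse form: P = 33 + 2Q.
Set 77 - Q = 33 + 2Q, which gives 44 = 3Q, so Q* = 14.6667 and P* = 77 - (14.6667) = 62.3333.
Producer surplus is the triangle above supply below P*: (1/2)(14.6667)(62.3333 - 33) = (1/2)(14.6667)(29.3333) = 215.1111.

215.11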